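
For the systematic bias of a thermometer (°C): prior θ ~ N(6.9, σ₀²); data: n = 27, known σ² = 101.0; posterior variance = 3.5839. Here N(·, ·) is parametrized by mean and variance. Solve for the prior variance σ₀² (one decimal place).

σ₀² = 85.5

Posterior precision equals prior precision plus data precision: 1/σ_n² = 1/σ₀² + n/σ².
So 1/σ₀² = 1/3.5839 − 27/101.0 = 0.279026 − 0.267327 = 0.011699.
Hence σ₀² = 1/0.011699 ≈ 85.5.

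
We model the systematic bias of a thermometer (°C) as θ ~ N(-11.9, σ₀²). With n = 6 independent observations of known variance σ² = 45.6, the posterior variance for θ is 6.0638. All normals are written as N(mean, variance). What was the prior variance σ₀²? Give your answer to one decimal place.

Posterior precision equals prior precision plus data precision: 1/σ_n² = 1/σ₀² + n/σ².
So 1/σ₀² = 1/6.0638 − 6/45.6 = 0.164913 − 0.131579 = 0.033334.
Hence σ₀² = 1/0.033334 ≈ 30.0.

σ₀² = 30.0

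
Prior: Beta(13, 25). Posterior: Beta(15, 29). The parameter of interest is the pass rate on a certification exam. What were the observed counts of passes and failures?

2 passes and 4 failures

A Beta(α, β) prior with s successes and f failures in binomial data gives a Beta(α+s, β+f) posterior.
So s = 15 − 13 = 2 and f = 29 − 25 = 4.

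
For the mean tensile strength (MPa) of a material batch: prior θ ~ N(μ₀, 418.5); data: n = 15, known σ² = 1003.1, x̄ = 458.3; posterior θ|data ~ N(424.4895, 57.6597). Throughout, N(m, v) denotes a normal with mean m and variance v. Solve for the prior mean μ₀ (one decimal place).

μ₀ = 212.9

The posterior mean is a precision-weighted average: μ_n = (τ₀μ₀ + τ_data·x̄)/(τ₀+τ_data), with τ₀=1/σ₀² and τ_data=n/σ².
Here τ₀ = 1/418.5 = 0.002389 and τ_data = 15/1003.1 = 0.014954, so τ_n = 0.017343.
Rearranging for μ₀: μ₀ = (μ_n·τ_n − τ_data·x̄)/τ₀ = (424.4895·0.017343 − 0.014954·458.3) / 0.002389 = 0.508503/0.002389 ≈ 212.9.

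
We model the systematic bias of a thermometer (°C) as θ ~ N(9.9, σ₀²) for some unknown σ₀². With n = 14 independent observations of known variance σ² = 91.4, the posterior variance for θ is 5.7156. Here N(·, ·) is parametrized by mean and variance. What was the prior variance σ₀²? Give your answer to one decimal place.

σ₀² = 45.9

Posterior precision equals prior precision plus data precision: 1/σ_n² = 1/σ₀² + n/σ².
So 1/σ₀² = 1/5.7156 − 14/91.4 = 0.174960 − 0.153173 = 0.021787.
Hence σ₀² = 1/0.021787 ≈ 45.9.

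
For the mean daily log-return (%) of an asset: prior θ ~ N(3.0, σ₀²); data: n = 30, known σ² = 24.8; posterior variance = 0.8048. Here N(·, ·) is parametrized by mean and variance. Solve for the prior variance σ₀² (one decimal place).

Posterior precision equals prior precision plus data precision: 1/σ_n² = 1/σ₀² + n/σ².
So 1/σ₀² = 1/0.8048 − 30/24.8 = 1.242545 − 1.209677 = 0.032868.
Hence σ₀² = 1/0.032868 ≈ 30.4.

σ₀² = 30.4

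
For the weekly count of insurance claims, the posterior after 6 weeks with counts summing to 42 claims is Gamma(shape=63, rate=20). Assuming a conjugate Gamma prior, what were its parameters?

Gamma(shape=21, rate=14)

Gamma–Poisson conjugacy: posterior shape = α + Σxᵢ, posterior rate = β + n.
So α = 63 − 42 = 21 and β = 20 − 6 = 14.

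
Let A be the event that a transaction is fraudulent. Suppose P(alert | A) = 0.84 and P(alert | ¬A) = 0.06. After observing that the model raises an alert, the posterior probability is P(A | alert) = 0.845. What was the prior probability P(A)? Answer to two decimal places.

P(A) = 0.28

In odds form, posterior odds = prior odds × likelihood ratio, so prior odds = posterior odds ÷ LR.
Posterior odds = 0.845/(1−0.845) = 5.4516. LR = 0.84/0.06 = 14.0000.
Prior odds = 5.4516/14.0000 = 0.3894, so P(A) = 0.3894/(1+0.3894) ≈ 0.28.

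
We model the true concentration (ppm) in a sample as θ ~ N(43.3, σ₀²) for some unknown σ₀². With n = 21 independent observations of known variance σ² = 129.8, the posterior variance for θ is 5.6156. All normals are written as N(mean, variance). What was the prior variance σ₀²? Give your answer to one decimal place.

For the Normal–Normal model with known σ², precisions add: τ_n = τ₀ + n/σ².
So 1/σ₀² = 1/5.6156 − 21/129.8 = 0.178075 − 0.161787 = 0.016288.
Hence σ₀² = 1/0.016288 ≈ 61.4.

σ₀² = 61.4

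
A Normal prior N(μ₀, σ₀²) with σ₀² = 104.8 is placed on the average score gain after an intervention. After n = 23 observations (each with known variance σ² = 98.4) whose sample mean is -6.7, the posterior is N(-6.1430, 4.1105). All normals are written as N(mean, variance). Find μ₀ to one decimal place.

The posterior mean is a precision-weighted average: μ_n = (τ₀μ₀ + τ_data·x̄)/(τ₀+τ_data), with τ₀=1/σ₀² and τ_data=n/σ².
Here τ₀ = 1/104.8 = 0.009542 and τ_data = 23/98.4 = 0.233740, so τ_n = 0.243282.
Rearranging for μ₀: μ₀ = (μ_n·τ_n − τ_data·x̄)/τ₀ = (-6.1430·0.243282 − 0.233740·-6.7) / 0.009542 = 0.071577/0.009542 ≈ 7.5.

μ₀ = 7.5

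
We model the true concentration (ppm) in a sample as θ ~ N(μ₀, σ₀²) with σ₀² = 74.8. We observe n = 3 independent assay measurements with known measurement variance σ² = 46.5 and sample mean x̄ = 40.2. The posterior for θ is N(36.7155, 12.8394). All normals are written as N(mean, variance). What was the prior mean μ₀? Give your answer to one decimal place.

μ₀ = 19.9

With known observation variance, the Normal–Normal posterior has precision τ_n = τ₀ + n/σ² and mean μ_n = (τ₀μ₀ + (n/σ²)x̄)/τ_n.
Here τ₀ = 1/74.8 = 0.013369 and τ_data = 3/46.5 = 0.064516, so τ_n = 0.077885.
Rearranging for μ₀: μ₀ = (μ_n·τ_n − τ_data·x̄)/τ₀ = (36.7155·0.077885 − 0.064516·40.2) / 0.013369 = 0.266044/0.013369 ≈ 19.9.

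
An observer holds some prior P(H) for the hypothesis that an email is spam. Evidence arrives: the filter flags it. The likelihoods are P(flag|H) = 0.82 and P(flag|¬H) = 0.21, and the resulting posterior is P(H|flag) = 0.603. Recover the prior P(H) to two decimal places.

Bayes' rule in odds form gives O(H|E) = O(H)·[P(E|H)/P(E|¬H)], hence O(H) = O(H|E)/LR.
Posterior odds = 0.603/(1−0.603) = 1.5189. LR = 0.82/0.21 = 3.9048.
Prior odds = 1.5189/3.9048 = 0.3890, so P(H) = 0.3890/(1+0.3890) ≈ 0.28.

P(H) = 0.28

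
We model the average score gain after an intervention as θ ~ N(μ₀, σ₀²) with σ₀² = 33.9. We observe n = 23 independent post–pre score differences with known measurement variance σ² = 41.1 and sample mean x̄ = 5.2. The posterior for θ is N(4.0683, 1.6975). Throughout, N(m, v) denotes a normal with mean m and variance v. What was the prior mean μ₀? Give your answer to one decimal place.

μ₀ = -17.4

The posterior mean is a precision-weighted average: μ_n = (τ₀μ₀ + τ_data·x̄)/(τ₀+τ_data), with τ₀=1/σ₀² and τ_data=n/σ².
Here τ₀ = 1/33.9 = 0.029499 and τ_data = 23/41.1 = 0.559611, so τ_n = 0.589110.
Rearranging for μ₀: μ₀ = (μ_n·τ_n − τ_data·x̄)/τ₀ = (4.0683·0.589110 − 0.559611·5.2) / 0.029499 = -0.513301/0.029499 ≈ -17.4.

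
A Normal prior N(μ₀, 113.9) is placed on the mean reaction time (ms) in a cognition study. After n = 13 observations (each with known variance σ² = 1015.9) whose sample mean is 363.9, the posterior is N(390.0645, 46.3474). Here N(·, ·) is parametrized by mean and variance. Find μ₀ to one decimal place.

μ₀ = 428.2

The posterior mean is a precision-weighted average: μ_n = (τ₀μ₀ + τ_data·x̄)/(τ₀+τ_data), with τ₀=1/σ₀² and τ_data=n/σ².
Here τ₀ = 1/113.9 = 0.008780 and τ_data = 13/1015.9 = 0.012797, so τ_n = 0.021577.
Rearranging for μ₀: μ₀ = (μ_n·τ_n − τ_data·x̄)/τ₀ = (390.0645·0.021577 − 0.012797·363.9) / 0.008780 = 3.759593/0.008780 ≈ 428.2.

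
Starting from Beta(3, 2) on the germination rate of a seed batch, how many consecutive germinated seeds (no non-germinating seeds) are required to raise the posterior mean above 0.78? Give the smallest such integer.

k = 5

After k germinated seeds and 0 non-germinating seeds the posterior is Beta(3+k, 2), with mean (3+k)/(3+2+k).
Set (3+k)/(5+k) > 0.78 and solve: k > (0.78·5 − 3)/(1 − 0.78) = 4.091.
The smallest integer exceeding 4.091 is 5, and checking k=5: (8)/(10) = 0.8000 > 0.78.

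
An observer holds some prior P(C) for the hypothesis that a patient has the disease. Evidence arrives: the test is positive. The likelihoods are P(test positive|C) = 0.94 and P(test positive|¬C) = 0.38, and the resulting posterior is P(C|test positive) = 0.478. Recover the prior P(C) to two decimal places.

P(C) = 0.27

In odds form, posterior odds = prior odds × likelihood ratio, so prior odds = posterior odds ÷ LR.
Posterior odds = 0.478/(1−0.478) = 0.9157. LR = 0.94/0.38 = 2.4737.
Prior odds = 0.9157/2.4737 = 0.3702, so P(C) = 0.3702/(1+0.3702) ≈ 0.27.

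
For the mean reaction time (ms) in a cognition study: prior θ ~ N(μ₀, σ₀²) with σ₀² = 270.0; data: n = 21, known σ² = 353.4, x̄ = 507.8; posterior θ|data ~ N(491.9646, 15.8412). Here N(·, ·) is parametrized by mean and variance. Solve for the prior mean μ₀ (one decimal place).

μ₀ = 237.9

The posterior mean is a precision-weighted average: μ_n = (τ₀μ₀ + τ_data·x̄)/(τ₀+τ_data), with τ₀=1/σ₀² and τ_data=n/σ².
Here τ₀ = 1/270.0 = 0.003704 and τ_data = 21/353.4 = 0.059423, so τ_n = 0.063127.
Rearranging for μ₀: μ₀ = (μ_n·τ_n − τ_data·x̄)/τ₀ = (491.9646·0.063127 − 0.059423·507.8) / 0.003704 = 0.881250/0.003704 ≈ 237.9.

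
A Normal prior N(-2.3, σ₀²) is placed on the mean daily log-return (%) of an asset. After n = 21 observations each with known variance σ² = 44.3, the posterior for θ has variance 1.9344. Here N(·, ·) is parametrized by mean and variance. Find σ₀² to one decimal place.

σ₀² = 23.3

For the Normal–Normal model with known σ², precisions add: τ_n = τ₀ + n/σ².
So 1/σ₀² = 1/1.9344 − 21/44.3 = 0.516956 − 0.474041 = 0.042915.
Hence σ₀² = 1/0.042915 ≈ 23.3.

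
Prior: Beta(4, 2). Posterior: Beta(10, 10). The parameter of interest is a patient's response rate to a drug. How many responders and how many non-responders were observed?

6 responders and 8 non-responders

A Beta(α, β) prior with s successes and f failures in binomial data gives a Beta(α+s, β+f) posterior.
Match parameters: s=10−4=6, f=10−2=8.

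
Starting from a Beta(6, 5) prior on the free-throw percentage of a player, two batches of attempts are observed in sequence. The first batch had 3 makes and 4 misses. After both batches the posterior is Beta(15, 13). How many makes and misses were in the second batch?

6 makes and 4 misses

Because Beta–binomial updating is additive in the counts, the combined data contributed (α_post−α_prior, β_post−β_prior) successes and failures.
Total across both batches: 15−6=9 makes, 13−5=8 misses.
Subtract the first batch: 9−3=6 makes and 8−4=4 misses.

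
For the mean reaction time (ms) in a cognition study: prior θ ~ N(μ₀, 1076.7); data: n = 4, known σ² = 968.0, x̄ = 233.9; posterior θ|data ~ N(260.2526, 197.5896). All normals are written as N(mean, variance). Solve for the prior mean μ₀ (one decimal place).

μ₀ = 377.5

The posterior mean is a precision-weighted average: μ_n = (τ₀μ₀ + τ_data·x̄)/(τ₀+τ_data), with τ₀=1/σ₀² and τ_data=n/σ².
Here τ₀ = 1/1076.7 = 0.000929 and τ_data = 4/968.0 = 0.004132, so τ_n = 0.005061.
Rearranging for μ₀: μ₀ = (μ_n·τ_n − τ_data·x̄)/τ₀ = (260.2526·0.005061 − 0.004132·233.9) / 0.000929 = 0.350664/0.000929 ≈ 377.5.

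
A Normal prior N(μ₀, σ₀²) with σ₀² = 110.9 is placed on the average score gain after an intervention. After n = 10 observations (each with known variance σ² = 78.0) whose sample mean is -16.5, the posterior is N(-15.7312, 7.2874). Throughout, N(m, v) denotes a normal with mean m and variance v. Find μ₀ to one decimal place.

With known observation variance, the Normal–Normal posterior has precision τ_n = τ₀ + n/σ² and mean μ_n = (τ₀μ₀ + (n/σ²)x̄)/τ_n.
Here τ₀ = 1/110.9 = 0.009017 and τ_data = 10/78.0 = 0.128205, so τ_n = 0.137222.
Rearranging for μ₀: μ₀ = (μ_n·τ_n − τ_data·x̄)/τ₀ = (-15.7312·0.137222 − 0.128205·-16.5) / 0.009017 = -0.043284/0.009017 ≈ -4.8.

μ₀ = -4.8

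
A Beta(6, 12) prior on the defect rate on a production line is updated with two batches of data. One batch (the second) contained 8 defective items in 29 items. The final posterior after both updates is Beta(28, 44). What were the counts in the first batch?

14 defective items and 11 good items

Because Beta–binomial updating is additive in the counts, the combined data contributed (α_post−α_prior, β_post−β_prior) successes and failures.
Total across both batches: 28−6=22 defective items, 44−12=32 good items.
Subtract the second batch: 22−8=14 defective items and 32−21=11 good items.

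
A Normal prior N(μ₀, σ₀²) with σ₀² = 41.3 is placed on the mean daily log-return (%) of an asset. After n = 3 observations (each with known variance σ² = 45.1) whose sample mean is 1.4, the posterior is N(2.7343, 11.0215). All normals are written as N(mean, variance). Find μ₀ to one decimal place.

The posterior mean is a precision-weighted average: μ_n = (τ₀μ₀ + τ_data·x̄)/(τ₀+τ_data), with τ₀=1/σ₀² and τ_data=n/σ².
Here τ₀ = 1/41.3 = 0.024213 and τ_data = 3/45.1 = 0.066519, so τ_n = 0.090732.
Rearranging for μ₀: μ₀ = (μ_n·τ_n − τ_data·x̄)/τ₀ = (2.7343·0.090732 − 0.066519·1.4) / 0.024213 = 0.154962/0.024213 ≈ 6.4.

μ₀ = 6.4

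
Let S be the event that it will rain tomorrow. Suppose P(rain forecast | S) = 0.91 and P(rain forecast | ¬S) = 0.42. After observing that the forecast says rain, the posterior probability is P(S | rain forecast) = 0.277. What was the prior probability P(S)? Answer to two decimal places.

P(S) = 0.15

In odds form, posterior odds = prior odds × likelihood ratio, so prior odds = posterior odds ÷ LR.
Posterior odds = 0.277/(1−0.277) = 0.3831. LR = 0.91/0.42 = 2.1667.
Prior odds = 0.3831/2.1667 = 0.1768, so P(S) = 0.1768/(1+0.1768) ≈ 0.15.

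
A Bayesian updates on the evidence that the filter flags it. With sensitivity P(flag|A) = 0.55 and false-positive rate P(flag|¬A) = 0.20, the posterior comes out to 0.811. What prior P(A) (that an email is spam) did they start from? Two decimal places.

P(A) = 0.61

Bayes' rule in odds form gives O(A|E) = O(A)·[P(E|A)/P(E|¬A)], hence O(A) = O(A|E)/LR.
Posterior odds = 0.811/(1−0.811) = 4.2910. LR = 0.55/0.20 = 2.7500.
Prior odds = 4.2910/2.7500 = 1.5604, so P(A) = 1.5604/(1+1.5604) ≈ 0.61.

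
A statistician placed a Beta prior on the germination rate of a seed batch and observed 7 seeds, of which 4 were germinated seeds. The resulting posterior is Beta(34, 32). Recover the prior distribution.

Beta(30, 29)

A Beta(α, β) prior with s successes and f failures in binomial data gives a Beta(α+s, β+f) posterior.
So α = 34 − 4 = 30 and β = 32 − 3 = 29.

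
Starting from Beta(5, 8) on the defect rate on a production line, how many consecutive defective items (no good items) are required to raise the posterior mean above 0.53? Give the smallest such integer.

k = 5

After k defective items and 0 good items the posterior is Beta(5+k, 8), with mean (5+k)/(5+8+k).
Set (5+k)/(13+k) > 0.53 and solve: k > (0.53·13 − 5)/(1 − 0.53) = 4.021.
The smallest integer exceeding 4.021 is 5.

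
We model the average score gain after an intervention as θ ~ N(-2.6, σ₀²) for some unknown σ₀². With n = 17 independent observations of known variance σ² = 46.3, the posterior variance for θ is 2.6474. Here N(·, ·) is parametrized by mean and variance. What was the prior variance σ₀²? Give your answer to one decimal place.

σ₀² = 94.7

Posterior precision equals prior precision plus data precision: 1/σ_n² = 1/σ₀² + n/σ².
So 1/σ₀² = 1/2.6474 − 17/46.3 = 0.377729 − 0.367171 = 0.010558.
Hence σ₀² = 1/0.010558 ≈ 94.7.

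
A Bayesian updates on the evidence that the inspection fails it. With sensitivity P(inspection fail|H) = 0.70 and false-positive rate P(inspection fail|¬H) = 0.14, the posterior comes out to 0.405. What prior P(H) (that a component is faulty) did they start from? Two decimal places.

In odds form, posterior odds = prior odds × likelihood ratio, so prior odds = posterior odds ÷ LR.
Posterior odds = 0.405/(1−0.405) = 0.6807. LR = 0.70/0.14 = 5.0000.
Prior odds = 0.6807/5.0000 = 0.1361, so P(H) = 0.1361/(1+0.1361) ≈ 0.12.

P(H) = 0.12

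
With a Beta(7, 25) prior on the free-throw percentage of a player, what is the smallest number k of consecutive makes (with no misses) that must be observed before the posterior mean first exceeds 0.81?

k = 100

After k makes and 0 misses the posterior is Beta(7+k, 25), with mean (7+k)/(7+25+k).
Set (7+k)/(32+k) > 0.81 and solve: k > (0.81·32 − 7)/(1 − 0.81) = 99.579.
The smallest integer exceeding 99.579 is 100.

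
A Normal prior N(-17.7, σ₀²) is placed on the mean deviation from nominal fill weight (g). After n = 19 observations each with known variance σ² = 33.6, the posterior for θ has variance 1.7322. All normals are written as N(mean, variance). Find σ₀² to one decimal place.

σ₀² = 84.6

Posterior precision equals prior precision plus data precision: 1/σ_n² = 1/σ₀² + n/σ².
So 1/σ₀² = 1/1.7322 − 19/33.6 = 0.577301 − 0.565476 = 0.011825.
Hence σ₀² = 1/0.011825 ≈ 84.6.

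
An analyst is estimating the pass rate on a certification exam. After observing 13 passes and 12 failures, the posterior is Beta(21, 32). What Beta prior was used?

Beta(8, 20)

A Beta(a, b) prior with s successes and f failures in binomial data gives a Beta(a+s, b+f) posterior.
Subtract the data counts: 21−13=8, 32−12=20.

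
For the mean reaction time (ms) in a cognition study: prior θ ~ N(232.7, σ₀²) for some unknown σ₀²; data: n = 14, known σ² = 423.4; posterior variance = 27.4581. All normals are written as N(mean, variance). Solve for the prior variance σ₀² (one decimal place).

Posterior precision equals prior precision plus data precision: 1/σ_n² = 1/σ₀² + n/σ².
So 1/σ₀² = 1/27.4581 − 14/423.4 = 0.036419 − 0.033066 = 0.003353.
Hence σ₀² = 1/0.003353 ≈ 298.2.

σ₀² = 298.2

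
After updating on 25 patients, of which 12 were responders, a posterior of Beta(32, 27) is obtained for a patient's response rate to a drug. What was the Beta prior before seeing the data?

Under Beta–binomial conjugacy the posterior parameters are (α+s, β+f).
Subtract the data counts: 32−12=20, 27−13=14.

Beta(20, 14)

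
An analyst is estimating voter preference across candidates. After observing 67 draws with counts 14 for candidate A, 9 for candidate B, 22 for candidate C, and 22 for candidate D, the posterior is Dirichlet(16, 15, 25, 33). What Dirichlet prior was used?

For a Dirichlet(α) prior with multinomial counts c, the posterior is Dirichlet(α + c) componentwise.
Subtract each count from the matching posterior parameter: 16−14=2, 15−9=6, 25−22=3, 33−22=11.

Dirichlet(2, 6, 3, 11)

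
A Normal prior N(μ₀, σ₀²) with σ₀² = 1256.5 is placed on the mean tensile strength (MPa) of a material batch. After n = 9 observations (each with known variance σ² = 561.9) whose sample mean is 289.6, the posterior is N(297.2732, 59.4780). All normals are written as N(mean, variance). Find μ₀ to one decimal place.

With known observation variance, the Normal–Normal posterior has precision τ_n = τ₀ + n/σ² and mean μ_n = (τ₀μ₀ + (n/σ²)x̄)/τ_n.
Here τ₀ = 1/1256.5 = 0.000796 and τ_data = 9/561.9 = 0.016017, so τ_n = 0.016813.
Rearranging for μ₀: μ₀ = (μ_n·τ_n − τ_data·x̄)/τ₀ = (297.2732·0.016813 − 0.016017·289.6) / 0.000796 = 0.359531/0.000796 ≈ 451.7.

μ₀ = 451.7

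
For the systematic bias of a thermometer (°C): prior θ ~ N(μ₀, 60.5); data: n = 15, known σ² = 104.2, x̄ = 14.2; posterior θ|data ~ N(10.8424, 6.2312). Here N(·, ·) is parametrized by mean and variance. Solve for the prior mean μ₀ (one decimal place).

With known observation variance, the Normal–Normal posterior has precision τ_n = τ₀ + n/σ² and mean μ_n = (τ₀μ₀ + (n/σ²)x̄)/τ_n.
Here τ₀ = 1/60.5 = 0.016529 and τ_data = 15/104.2 = 0.143954, so τ_n = 0.160483.
Rearranging for μ₀: μ₀ = (μ_n·τ_n − τ_data·x̄)/τ₀ = (10.8424·0.160483 − 0.143954·14.2) / 0.016529 = -0.304126/0.016529 ≈ -18.4.

μ₀ = -18.4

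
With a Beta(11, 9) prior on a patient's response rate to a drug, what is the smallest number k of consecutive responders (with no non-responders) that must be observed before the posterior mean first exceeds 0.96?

k = 206

After k responders and 0 non-responders the posterior is Beta(11+k, 9), with mean (11+k)/(11+9+k).
Set (11+k)/(20+k) > 0.96 and solve: k > (0.96·20 − 11)/(1 − 0.96) = 205.000.
The smallest integer exceeding 205.000 is 206, and checking k=206: (217)/(226) = 0.9602 > 0.96.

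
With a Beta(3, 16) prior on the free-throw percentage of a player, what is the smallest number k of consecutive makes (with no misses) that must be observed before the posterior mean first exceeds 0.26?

k = 3

After k makes and 0 misses the posterior is Beta(3+k, 16), with mean (3+k)/(3+16+k).
Set (3+k)/(19+k) > 0.26 and solve: k > (0.26·19 − 3)/(1 − 0.26) = 2.622.
The smallest integer exceeding 2.622 is 3, and checking k=3: (6)/(22) = 0.2727 > 0.26.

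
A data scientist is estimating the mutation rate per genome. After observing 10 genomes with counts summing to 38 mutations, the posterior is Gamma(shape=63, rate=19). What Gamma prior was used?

Gamma–Poisson conjugacy: posterior shape = α + Σxᵢ, posterior rate = β + n.
So α = 63 − 38 = 25 and β = 19 − 10 = 9.

Gamma(shape=25, rate=9)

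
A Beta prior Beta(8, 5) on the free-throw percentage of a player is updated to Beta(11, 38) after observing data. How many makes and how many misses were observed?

Beta is conjugate to the binomial likelihood: posterior = Beta(α+s, β+f).
So s = 11 − 8 = 3 and f = 38 − 5 = 33.

3 makes and 33 misses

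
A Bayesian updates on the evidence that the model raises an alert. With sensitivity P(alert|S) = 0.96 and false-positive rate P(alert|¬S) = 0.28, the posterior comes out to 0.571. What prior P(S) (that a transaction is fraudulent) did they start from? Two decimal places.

In odds form, posterior odds = prior odds × likelihood ratio, so prior odds = posterior odds ÷ LR.
Posterior odds = 0.571/(1−0.571) = 1.3310. LR = 0.96/0.28 = 3.4286.
Prior odds = 1.3310/3.4286 = 0.3882, so P(S) = 0.3882/(1+0.3882) ≈ 0.28.

P(S) = 0.28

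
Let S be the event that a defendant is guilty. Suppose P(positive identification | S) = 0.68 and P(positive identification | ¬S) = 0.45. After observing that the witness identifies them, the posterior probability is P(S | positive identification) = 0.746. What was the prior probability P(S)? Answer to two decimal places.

P(S) = 0.66

In odds form, posterior odds = prior odds × likelihood ratio, so prior odds = posterior odds ÷ LR.
Posterior odds = 0.746/(1−0.746) = 2.9370. LR = 0.68/0.45 = 1.5111.
Prior odds = 2.9370/1.5111 = 1.9436, so P(S) = 1.9436/(1+1.9436) ≈ 0.66.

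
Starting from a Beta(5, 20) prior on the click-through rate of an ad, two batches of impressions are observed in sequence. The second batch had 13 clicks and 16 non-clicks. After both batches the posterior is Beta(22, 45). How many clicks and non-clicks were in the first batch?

4 clicks and 9 non-clicks

Sequential conjugate updates are equivalent to a single update on the pooled data, so total successes = posterior α − prior α and total failures = posterior β − prior β.
Total across both batches: 22−5=17 clicks, 45−20=25 non-clicks.
Subtract the second batch: 17−13=4 clicks and 25−16=9 non-clicks.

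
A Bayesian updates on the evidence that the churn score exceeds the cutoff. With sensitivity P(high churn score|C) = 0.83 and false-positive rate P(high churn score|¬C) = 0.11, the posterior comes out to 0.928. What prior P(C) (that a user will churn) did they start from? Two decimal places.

In odds form, posterior odds = prior odds × likelihood ratio, so prior odds = posterior odds ÷ LR.
Posterior odds = 0.928/(1−0.928) = 12.8889. LR = 0.83/0.11 = 7.5455.
Prior odds = 12.8889/7.5455 = 1.7082, so P(C) = 1.7082/(1+1.7082) ≈ 0.63.

P(C) = 0.63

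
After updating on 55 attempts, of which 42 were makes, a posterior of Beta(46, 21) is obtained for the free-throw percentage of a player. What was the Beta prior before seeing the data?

Beta is conjugate to the binomial likelihood: posterior = Beta(a+s, b+f).
Subtract the data counts: 46−42=4, 21−13=8.

Beta(4, 8)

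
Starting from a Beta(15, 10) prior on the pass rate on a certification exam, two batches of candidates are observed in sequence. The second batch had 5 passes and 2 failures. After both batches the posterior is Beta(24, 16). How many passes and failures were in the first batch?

4 passes and 4 failures

Sequential conjugate updates are equivalent to a single update on the pooled data, so total successes = posterior α − prior α and total failures = posterior β − prior β.
Total across both batches: 24−15=9 passes, 16−10=6 failures.
Subtract the second batch: 9−5=4 passes and 6−2=4 failures.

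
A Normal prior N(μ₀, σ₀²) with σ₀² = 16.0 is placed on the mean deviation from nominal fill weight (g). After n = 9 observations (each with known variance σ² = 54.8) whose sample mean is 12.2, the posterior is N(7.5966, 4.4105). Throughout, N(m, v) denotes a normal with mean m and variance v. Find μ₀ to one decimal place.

μ₀ = -4.5

The posterior mean is a precision-weighted average: μ_n = (τ₀μ₀ + τ_data·x̄)/(τ₀+τ_data), with τ₀=1/σ₀² and τ_data=n/σ².
Here τ₀ = 1/16.0 = 0.062500 and τ_data = 9/54.8 = 0.164234, so τ_n = 0.226734.
Rearranging for μ₀: μ₀ = (μ_n·τ_n − τ_data·x̄)/τ₀ = (7.5966·0.226734 − 0.164234·12.2) / 0.062500 = -0.281247/0.062500 ≈ -4.5.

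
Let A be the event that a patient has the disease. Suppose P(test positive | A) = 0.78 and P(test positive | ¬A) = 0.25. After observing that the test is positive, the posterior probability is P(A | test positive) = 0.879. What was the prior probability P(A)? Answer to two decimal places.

P(A) = 0.70

In odds form, posterior odds = prior odds × likelihood ratio, so prior odds = posterior odds ÷ LR.
Posterior odds = 0.879/(1−0.879) = 7.2645. LR = 0.78/0.25 = 3.1200.
Prior odds = 7.2645/3.1200 = 2.3284, so P(A) = 2.3284/(1+2.3284) ≈ 0.70.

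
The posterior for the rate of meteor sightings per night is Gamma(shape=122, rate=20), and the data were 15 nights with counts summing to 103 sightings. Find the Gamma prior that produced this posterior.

A Gamma(α, β) prior (rate parametrization) on a Poisson rate with n observations summing to S gives posterior Gamma(α+S, β+n).
So α = 122 − 103 = 19 and β = 20 − 15 = 5.

Gamma(shape=19, rate=5)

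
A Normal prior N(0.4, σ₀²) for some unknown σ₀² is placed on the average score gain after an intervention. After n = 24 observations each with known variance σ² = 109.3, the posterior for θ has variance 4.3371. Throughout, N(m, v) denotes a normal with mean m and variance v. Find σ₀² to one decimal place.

σ₀² = 91.0

For the Normal–Normal model with known σ², precisions add: τ_n = τ₀ + n/σ².
So 1/σ₀² = 1/4.3371 − 24/109.3 = 0.230569 − 0.219579 = 0.010990.
Hence σ₀² = 1/0.010990 ≈ 91.0.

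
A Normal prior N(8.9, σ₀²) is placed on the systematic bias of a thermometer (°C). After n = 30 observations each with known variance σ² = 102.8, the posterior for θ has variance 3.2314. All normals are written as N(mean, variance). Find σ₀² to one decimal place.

σ₀² = 56.7

For the Normal–Normal model with known σ², precisions add: τ_n = τ₀ + n/σ².
So 1/σ₀² = 1/3.2314 − 30/102.8 = 0.309463 − 0.291829 = 0.017634.
Hence σ₀² = 1/0.017634 ≈ 56.7.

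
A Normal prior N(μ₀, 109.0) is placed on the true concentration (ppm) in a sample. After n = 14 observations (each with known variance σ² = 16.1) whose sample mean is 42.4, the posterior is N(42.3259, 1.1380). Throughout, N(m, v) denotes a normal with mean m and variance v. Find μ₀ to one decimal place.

The posterior mean is a precision-weighted average: μ_n = (τ₀μ₀ + τ_data·x̄)/(τ₀+τ_data), with τ₀=1/σ₀² and τ_data=n/σ².
Here τ₀ = 1/109.0 = 0.009174 and τ_data = 14/16.1 = 0.869565, so τ_n = 0.878739.
Rearranging for μ₀: μ₀ = (μ_n·τ_n − τ_data·x̄)/τ₀ = (42.3259·0.878739 − 0.869565·42.4) / 0.009174 = 0.323863/0.009174 ≈ 35.3.

μ₀ = 35.3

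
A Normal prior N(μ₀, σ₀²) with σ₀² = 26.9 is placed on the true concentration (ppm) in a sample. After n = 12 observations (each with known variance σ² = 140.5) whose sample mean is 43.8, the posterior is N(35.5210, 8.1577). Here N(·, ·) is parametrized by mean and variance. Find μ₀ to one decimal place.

μ₀ = 16.5

With known observation variance, the Normal–Normal posterior has precision τ_n = τ₀ + n/σ² and mean μ_n = (τ₀μ₀ + (n/σ²)x̄)/τ_n.
Here τ₀ = 1/26.9 = 0.037175 and τ_data = 12/140.5 = 0.085409, so τ_n = 0.122584.
Rearranging for μ₀: μ₀ = (μ_n·τ_n − τ_data·x̄)/τ₀ = (35.5210·0.122584 − 0.085409·43.8) / 0.037175 = 0.613392/0.037175 ≈ 16.5.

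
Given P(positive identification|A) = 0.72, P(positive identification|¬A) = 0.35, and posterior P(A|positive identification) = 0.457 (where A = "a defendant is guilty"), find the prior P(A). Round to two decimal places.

In odds form, posterior odds = prior odds × likelihood ratio, so prior odds = posterior odds ÷ LR.
Posterior odds = 0.457/(1−0.457) = 0.8416. LR = 0.72/0.35 = 2.0571.
Prior odds = 0.8416/2.0571 = 0.4091, so P(A) = 0.4091/(1+0.4091) ≈ 0.29.

P(A) = 0.29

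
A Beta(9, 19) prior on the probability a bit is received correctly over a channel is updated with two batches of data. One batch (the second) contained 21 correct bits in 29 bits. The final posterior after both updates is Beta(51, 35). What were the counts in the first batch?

Because Beta–binomial updating is additive in the counts, the combined data contributed (α_post−α_prior, β_post−β_prior) successes and failures.
Total across both batches: 51−9=42 correct bits, 35−19=16 errors.
Subtract the second batch: 42−21=21 correct bits and 16−8=8 errors.

21 correct bits and 8 errors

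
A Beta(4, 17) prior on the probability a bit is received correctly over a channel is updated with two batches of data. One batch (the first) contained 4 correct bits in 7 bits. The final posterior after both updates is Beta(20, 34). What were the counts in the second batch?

12 correct bits and 14 errors

Because Beta–binomial updating is additive in the counts, the combined data contributed (α_post−α_prior, β_post−β_prior) successes and failures.
Total across both batches: 20−4=16 correct bits, 34−17=17 errors.
Subtract the first batch: 16−4=12 correct bits and 17−3=14 errors.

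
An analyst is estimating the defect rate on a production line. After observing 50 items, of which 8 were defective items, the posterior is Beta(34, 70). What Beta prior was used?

Beta is conjugate to the binomial likelihood: posterior = Beta(α+s, β+f).
So α = 34 − 8 = 26 and β = 70 − 42 = 28.

Beta(26, 28)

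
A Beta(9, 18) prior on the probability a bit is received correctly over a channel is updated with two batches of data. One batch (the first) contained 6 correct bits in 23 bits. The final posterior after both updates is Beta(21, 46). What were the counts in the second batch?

6 correct bits and 11 errors

Because Beta–binomial updating is additive in the counts, the combined data contributed (α_post−α_prior, β_post−β_prior) successes and failures.
Total across both batches: 21−9=12 correct bits, 46−18=28 errors.
Subtract the first batch: 12−6=6 correct bits and 28−17=11 errors.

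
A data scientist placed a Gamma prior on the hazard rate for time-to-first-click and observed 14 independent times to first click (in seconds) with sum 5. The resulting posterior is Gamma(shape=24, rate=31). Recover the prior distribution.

For an exponential likelihood with a Gamma(α, β) prior on the rate, n observations with total T give posterior Gamma(α+n, β+T).
So α = 24 − 14 = 10 and β = 31 − 5 = 26.

Gamma(shape=10, rate=26)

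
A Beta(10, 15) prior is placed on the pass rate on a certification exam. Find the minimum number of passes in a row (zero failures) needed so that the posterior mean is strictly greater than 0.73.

After k passes and 0 failures the posterior is Beta(10+k, 15), with mean (10+k)/(10+15+k).
Set (10+k)/(25+k) > 0.73 and solve: k > (0.73·25 − 10)/(1 − 0.73) = 30.556.
The smallest integer exceeding 30.556 is 31, and checking k=31: (41)/(56) = 0.7321 > 0.73.

k = 31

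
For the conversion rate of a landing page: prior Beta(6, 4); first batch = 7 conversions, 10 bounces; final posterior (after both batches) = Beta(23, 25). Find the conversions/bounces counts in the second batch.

Because Beta–binomial updating is additive in the counts, the combined data contributed (α_post−α_prior, β_post−β_prior) successes and failures.
Total across both batches: 23−6=17 conversions, 25−4=21 bounces.
Subtract the first batch: 17−7=10 conversions and 21−10=11 bounces.

10 conversions and 11 bounces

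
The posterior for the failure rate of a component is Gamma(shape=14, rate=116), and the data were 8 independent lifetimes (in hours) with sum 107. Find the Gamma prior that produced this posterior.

Gamma(shape=6, rate=9)

Gamma–exponential conjugacy: posterior shape = α + n, posterior rate = β + Σtᵢ.
So α = 14 − 8 = 6 and β = 116 − 107 = 9.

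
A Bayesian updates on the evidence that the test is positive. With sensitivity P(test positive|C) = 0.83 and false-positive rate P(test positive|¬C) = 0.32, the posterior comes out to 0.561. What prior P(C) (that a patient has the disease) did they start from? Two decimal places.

In odds form, posterior odds = prior odds × likelihood ratio, so prior odds = posterior odds ÷ LR.
Posterior odds = 0.561/(1−0.561) = 1.2779. LR = 0.83/0.32 = 2.5938.
Prior odds = 1.2779/2.5938 = 0.4927, so P(C) = 0.4927/(1+0.4927) ≈ 0.33.

P(C) = 0.33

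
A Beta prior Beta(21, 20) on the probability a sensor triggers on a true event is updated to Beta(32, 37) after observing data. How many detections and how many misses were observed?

11 detections and 17 misses

Under Beta–binomial conjugacy the posterior parameters are (α+s, β+f).
So s = 32 − 21 = 11 and f = 37 − 20 = 17.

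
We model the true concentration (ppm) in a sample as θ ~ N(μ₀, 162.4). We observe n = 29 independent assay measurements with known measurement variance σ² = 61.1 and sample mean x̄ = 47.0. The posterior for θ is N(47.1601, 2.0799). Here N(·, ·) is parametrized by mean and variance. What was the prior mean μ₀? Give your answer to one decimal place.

The posterior mean is a precision-weighted average: μ_n = (τ₀μ₀ + τ_data·x̄)/(τ₀+τ_data), with τ₀=1/σ₀² and τ_data=n/σ².
Here τ₀ = 1/162.4 = 0.006158 and τ_data = 29/61.1 = 0.474632, so τ_n = 0.480790.
Rearranging for μ₀: μ₀ = (μ_n·τ_n − τ_data·x̄)/τ₀ = (47.1601·0.480790 − 0.474632·47.0) / 0.006158 = 0.366400/0.006158 ≈ 59.5.

μ₀ = 59.5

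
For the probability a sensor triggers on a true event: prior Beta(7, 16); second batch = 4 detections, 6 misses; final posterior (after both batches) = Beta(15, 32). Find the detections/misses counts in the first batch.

4 detections and 10 misses

Sequential conjugate updates are equivalent to a single update on the pooled data, so total successes = posterior α − prior α and total failures = posterior β − prior β.
Total across both batches: 15−7=8 detections, 32−16=16 misses.
Subtract the second batch: 8−4=4 detections and 16−6=10 misses.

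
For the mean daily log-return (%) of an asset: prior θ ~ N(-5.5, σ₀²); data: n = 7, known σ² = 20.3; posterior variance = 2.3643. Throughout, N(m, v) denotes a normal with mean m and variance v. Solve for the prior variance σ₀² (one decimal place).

Posterior precision equals prior precision plus data precision: 1/σ_n² = 1/σ₀² + n/σ².
So 1/σ₀² = 1/2.3643 − 7/20.3 = 0.422958 − 0.344828 = 0.078130.
Hence σ₀² = 1/0.078130 ≈ 12.8.

σ₀² = 12.8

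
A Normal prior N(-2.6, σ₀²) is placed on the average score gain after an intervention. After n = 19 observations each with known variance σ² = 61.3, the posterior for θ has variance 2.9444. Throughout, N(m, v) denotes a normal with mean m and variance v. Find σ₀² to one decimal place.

Posterior precision equals prior precision plus data precision: 1/σ_n² = 1/σ₀² + n/σ².
So 1/σ₀² = 1/2.9444 − 19/61.3 = 0.339628 − 0.309951 = 0.029677.
Hence σ₀² = 1/0.029677 ≈ 33.7.

σ₀² = 33.7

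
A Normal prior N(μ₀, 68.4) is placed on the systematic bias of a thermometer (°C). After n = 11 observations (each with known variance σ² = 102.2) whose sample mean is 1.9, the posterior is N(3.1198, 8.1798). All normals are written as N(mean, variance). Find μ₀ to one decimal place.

μ₀ = 12.1

The posterior mean is a precision-weighted average: μ_n = (τ₀μ₀ + τ_data·x̄)/(τ₀+τ_data), with τ₀=1/σ₀² and τ_data=n/σ².
Here τ₀ = 1/68.4 = 0.014620 and τ_data = 11/102.2 = 0.107632, so τ_n = 0.122252.
Rearranging for μ₀: μ₀ = (μ_n·τ_n − τ_data·x̄)/τ₀ = (3.1198·0.122252 − 0.107632·1.9) / 0.014620 = 0.176901/0.014620 ≈ 12.1.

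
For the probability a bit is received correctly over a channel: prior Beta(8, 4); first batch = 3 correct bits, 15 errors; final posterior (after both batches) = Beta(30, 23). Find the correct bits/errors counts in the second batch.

Sequential conjugate updates are equivalent to a single update on the pooled data, so total successes = posterior α − prior α and total failures = posterior β − prior β.
Total across both batches: 30−8=22 correct bits, 23−4=19 errors.
Subtract the first batch: 22−3=19 correct bits and 19−15=4 errors.

19 correct bits and 4 errors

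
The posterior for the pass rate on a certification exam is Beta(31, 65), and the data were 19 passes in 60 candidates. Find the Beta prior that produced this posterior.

Under Beta–binomial conjugacy the posterior parameters are (α+s, β+f).
So α = 31 − 19 = 12 and β = 65 − 41 = 24.

Beta(12, 24)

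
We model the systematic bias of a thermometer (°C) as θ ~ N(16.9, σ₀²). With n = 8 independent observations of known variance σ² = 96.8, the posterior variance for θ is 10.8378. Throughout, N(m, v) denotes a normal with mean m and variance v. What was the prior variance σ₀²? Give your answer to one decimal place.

For the Normal–Normal model with known σ², precisions add: τ_n = τ₀ + n/σ².
So 1/σ₀² = 1/10.8378 − 8/96.8 = 0.092270 − 0.082645 = 0.009625.
Hence σ₀² = 1/0.009625 ≈ 103.9.

σ₀² = 103.9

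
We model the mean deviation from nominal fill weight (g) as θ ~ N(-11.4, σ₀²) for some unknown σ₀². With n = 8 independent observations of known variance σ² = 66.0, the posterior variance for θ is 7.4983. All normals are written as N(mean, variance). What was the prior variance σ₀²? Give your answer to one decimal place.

Posterior precision equals prior precision plus data precision: 1/σ_n² = 1/σ₀² + n/σ².
So 1/σ₀² = 1/7.4983 − 8/66.0 = 0.133364 − 0.121212 = 0.012152.
Hence σ₀² = 1/0.012152 ≈ 82.3.

σ₀² = 82.3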